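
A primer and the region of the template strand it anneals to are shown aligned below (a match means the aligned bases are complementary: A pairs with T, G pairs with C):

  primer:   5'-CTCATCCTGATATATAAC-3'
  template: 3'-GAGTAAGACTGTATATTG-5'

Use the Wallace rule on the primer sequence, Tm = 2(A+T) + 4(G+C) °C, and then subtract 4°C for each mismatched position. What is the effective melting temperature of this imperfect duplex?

Primer base counts: A=6, T=6, G=1, C=5 → A+T=12, G+C=6
Perfect-match Tm = 2(12) + 4(6) = 24 + 24 = 48°C
Mismatches (positions where the bases are not complementary): 2 (at positions 6, 11)
Effective Tm = 48 − 2×4 = 48 − 8 = 40°C

40°C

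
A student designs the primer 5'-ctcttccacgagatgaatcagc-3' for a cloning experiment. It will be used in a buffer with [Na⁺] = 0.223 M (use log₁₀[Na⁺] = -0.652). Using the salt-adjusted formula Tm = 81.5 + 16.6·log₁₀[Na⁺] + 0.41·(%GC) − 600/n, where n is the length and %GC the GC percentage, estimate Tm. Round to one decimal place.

Length n = 22. Scanning the sequence gives G=4, C=7, T=5, A=6.
G+C = 11, so %GC = 11/22 × 100 = 50%
Salt term: 16.6 × (-0.652) = -10.823
GC term: 0.41 × 50 = 20.5; length term: −600/22 = −27.273
Tm = 81.5 + (-10.823) + 20.5 − 27.273 = 63.904 → 63.9°C

63.9°C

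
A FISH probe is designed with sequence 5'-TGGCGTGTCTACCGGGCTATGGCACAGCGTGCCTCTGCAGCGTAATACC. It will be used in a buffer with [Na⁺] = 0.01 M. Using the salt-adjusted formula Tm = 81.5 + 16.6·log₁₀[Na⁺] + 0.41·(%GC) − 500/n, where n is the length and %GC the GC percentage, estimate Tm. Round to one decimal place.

63.2°C

Length n = 49. C=15, G=15, T=11, A=8
G+C = 30, so %GC = 30/49 × 100 = 61.224%
Salt term: 16.6 × (-2) = -33.2
GC term: 0.41 × 61.224 = 25.102; length term: −500/49 = −10.204
Tm = 81.5 + (-33.2) + 25.102 − 10.204 = 63.198 → 63.2°C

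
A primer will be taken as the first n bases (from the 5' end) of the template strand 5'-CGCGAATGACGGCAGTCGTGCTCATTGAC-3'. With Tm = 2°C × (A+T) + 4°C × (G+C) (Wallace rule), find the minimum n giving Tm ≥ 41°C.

n = 13

First 12 bases: CGCGAATGACGG → Tm = 40°C (< 41°C)
First 13 bases: CGCGAATGACGGC → Tm = 44°C (≥ 41°C)
Since every base adds ≥2°C, Tm only increases with n, so the threshold is first crossed at n = 13.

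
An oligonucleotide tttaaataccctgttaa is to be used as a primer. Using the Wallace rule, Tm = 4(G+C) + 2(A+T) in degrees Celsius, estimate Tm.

G=1, A=6, T=7, C=3
AT pairs contribute 13, GC pairs contribute 4.
Tm = 2×13 + 4×4 = 42°C

42°C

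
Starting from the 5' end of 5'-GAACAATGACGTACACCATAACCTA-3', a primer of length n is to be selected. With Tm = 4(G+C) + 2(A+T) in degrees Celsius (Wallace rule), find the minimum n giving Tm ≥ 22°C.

First 7 bases: GAACAAT → Tm = 18°C (< 22°C)
First 8 bases: GAACAATG → Tm = 22°C (≥ 22°C)
Each additional base adds 2°C (A/T) or 4°C (G/C), so Tm is non-decreasing in n; n = 8 is the first length to reach 22°C.

n = 8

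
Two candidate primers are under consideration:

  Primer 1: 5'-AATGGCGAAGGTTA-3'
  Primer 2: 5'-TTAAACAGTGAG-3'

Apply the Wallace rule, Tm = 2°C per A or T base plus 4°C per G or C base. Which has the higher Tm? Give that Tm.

Primer 1, 40°C

Primer 1: A+T=8, G+C=6 → Tm = 2(8)+4(6) = 40°C
Primer 2: A+T=8, G+C=4 → Tm = 2(8)+4(4) = 32°C
40°C vs 32°C → primer 1 is higher.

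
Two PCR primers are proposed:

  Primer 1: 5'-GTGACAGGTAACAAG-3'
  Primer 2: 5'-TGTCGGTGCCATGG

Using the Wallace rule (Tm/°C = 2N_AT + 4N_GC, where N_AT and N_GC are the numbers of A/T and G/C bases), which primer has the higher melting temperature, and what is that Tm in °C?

Primer 1: A+T=8, G+C=7 → Tm = 2(8)+4(7) = 44°C
Primer 2: A+T=5, G+C=9 → Tm = 2(5)+4(9) = 46°C
44°C vs 46°C → primer 2 is higher.

Primer 2, 46°C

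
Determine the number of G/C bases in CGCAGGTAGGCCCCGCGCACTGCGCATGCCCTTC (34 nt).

25

A=4, C=15, T=5, G=10
G+C = 10 + 15 = 25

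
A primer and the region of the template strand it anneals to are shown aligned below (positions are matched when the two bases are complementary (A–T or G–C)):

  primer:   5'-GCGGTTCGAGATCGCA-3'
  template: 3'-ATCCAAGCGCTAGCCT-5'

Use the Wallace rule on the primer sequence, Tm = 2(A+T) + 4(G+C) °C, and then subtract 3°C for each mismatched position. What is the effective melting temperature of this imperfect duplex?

40°C

Primer base counts: A=3, T=3, G=6, C=4 → A+T=6, G+C=10
Perfect-match Tm = 2(6) + 4(10) = 12 + 40 = 52°C
Mismatches (positions where the bases are not complementary): 4 (at positions 1, 2, 9, 15)
Effective Tm = 52 − 4×3 = 52 − 12 = 40°C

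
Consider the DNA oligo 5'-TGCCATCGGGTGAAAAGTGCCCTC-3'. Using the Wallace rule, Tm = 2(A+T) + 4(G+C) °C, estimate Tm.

76°C

Counting bases: G=7, T=5, C=7, A=5
So N_AT = 10 and N_GC = 14.
Tm = 4·14 + 2·10 = 56 + 20 = 76°C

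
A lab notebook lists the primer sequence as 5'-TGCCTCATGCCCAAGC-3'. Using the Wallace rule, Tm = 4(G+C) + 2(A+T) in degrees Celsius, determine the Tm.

52°C

Counting bases: A=3, T=3, G=3, C=7
AT pairs contribute 6, GC pairs contribute 10.
Tm = 2(6) + 4(10) = 12 + 40 = 52°C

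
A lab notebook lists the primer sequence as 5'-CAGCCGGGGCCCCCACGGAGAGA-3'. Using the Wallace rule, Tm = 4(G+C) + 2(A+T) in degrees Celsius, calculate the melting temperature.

82°C

Base counts: T=0, G=9, A=5, C=9
So N_AT = 5 and N_GC = 18.
Tm = 2×5 + 4×18 = 82°C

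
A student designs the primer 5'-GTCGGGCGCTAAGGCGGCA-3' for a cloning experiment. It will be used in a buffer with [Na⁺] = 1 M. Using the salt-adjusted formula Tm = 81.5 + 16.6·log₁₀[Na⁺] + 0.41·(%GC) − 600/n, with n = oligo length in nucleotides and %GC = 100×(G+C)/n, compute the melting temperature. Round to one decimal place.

Length n = 19. T=2, A=3, C=5, G=9
G+C = 14, so %GC = 14/19 × 100 = 73.684%
Salt term: 16.6 × (0) = 0
GC term: 0.41 × 73.684 = 30.21; length term: −600/19 = −31.579
Tm = 81.5 + (0) + 30.21 − 31.579 = 80.131 → 80.1°C

80.1°C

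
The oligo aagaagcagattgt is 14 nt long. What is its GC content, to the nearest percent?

Counting bases: G=4, C=1, T=3, A=6
G+C = 4 + 1 = 5 out of 14 bases
%GC = 5/14 × 100 = 35.71% ≈ 36%

36%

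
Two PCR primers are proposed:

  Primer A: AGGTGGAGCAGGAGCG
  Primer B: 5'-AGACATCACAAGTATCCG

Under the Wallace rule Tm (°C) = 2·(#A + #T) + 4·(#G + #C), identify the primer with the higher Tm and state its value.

Primer A: A+T=5, G+C=11 → Tm = 2(5)+4(11) = 54°C
Primer B: A+T=10, G+C=8 → Tm = 2(10)+4(8) = 52°C
54°C vs 52°C → primer A is higher.

Primer A, 54°C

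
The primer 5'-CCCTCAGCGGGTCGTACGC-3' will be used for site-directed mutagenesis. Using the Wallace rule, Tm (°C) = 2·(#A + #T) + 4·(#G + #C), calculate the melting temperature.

66°C

Counting bases: C=8, A=2, T=3, G=6
A+T = 5, G+C = 14
Tm = 2(5) + 4(14) = 10 + 56 = 66°C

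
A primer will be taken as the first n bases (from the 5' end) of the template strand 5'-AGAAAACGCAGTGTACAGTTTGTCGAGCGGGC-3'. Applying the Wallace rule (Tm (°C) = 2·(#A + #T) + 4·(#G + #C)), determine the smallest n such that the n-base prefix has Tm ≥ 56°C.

n = 20

First 19 bases: AGAAAACGCAGTGTACAGT → Tm = 54°C (< 56°C)
First 20 bases: AGAAAACGCAGTGTACAGTT → Tm = 56°C (≥ 56°C)
Since every base adds ≥2°C, Tm only increases with n, so the threshold is first crossed at n = 20.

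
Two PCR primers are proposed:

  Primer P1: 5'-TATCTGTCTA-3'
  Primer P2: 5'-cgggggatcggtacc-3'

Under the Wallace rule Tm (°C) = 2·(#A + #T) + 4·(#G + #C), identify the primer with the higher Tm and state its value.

Primer P2, 52°C

Primer P1: A+T=7, G+C=3 → Tm = 2(7)+4(3) = 26°C
Primer P2: A+T=4, G+C=11 → Tm = 2(4)+4(11) = 52°C
26°C vs 52°C → primer P2 is higher.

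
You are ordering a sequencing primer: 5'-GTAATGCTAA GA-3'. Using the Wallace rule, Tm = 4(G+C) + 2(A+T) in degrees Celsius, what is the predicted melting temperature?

Counting bases: G=3, C=1, T=3, A=5
A+T = 8, G+C = 4
Tm = 4·4 + 2·8 = 16 + 16 = 32°C

32°C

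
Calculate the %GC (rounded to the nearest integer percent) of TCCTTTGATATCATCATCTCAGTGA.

Counting bases: A=6, C=6, T=10, G=3
G+C = 3 + 6 = 9 out of 25 bases
%GC = 9/25 × 100 = 36% ≈ 36%

36%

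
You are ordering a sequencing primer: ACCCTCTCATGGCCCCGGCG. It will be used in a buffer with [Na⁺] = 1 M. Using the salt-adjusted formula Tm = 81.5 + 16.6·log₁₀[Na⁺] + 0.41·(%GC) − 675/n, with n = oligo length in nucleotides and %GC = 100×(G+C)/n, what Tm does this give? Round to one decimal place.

Length n = 20. Counting bases: A=2, T=3, C=10, G=5
G+C = 15, so %GC = 15/20 × 100 = 75%
Salt term: 16.6 × (0) = 0
GC term: 0.41 × 75 = 30.75; length term: −675/20 = −33.75
Tm = 81.5 + (0) + 30.75 − 33.75 = 78.5 → 78.5°C

78.5°C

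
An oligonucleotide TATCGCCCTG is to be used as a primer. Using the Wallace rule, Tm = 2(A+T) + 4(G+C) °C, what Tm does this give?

32°C

Scanning the sequence gives A=1, T=3, C=4, G=2.
So N_AT = 4 and N_GC = 6.
Tm = 2(4) + 4(6) = 8 + 24 = 32°C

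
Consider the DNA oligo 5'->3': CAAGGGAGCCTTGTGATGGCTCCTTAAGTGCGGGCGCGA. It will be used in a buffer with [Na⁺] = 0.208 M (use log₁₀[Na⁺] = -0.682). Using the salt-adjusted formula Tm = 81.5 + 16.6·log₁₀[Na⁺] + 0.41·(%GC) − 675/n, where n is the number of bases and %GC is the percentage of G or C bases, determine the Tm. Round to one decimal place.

Length n = 39. Counting bases: C=9, T=8, G=15, A=7
G+C = 24, so %GC = 24/39 × 100 = 61.538%
Salt term: 16.6 × (-0.682) = -11.321
GC term: 0.41 × 61.538 = 25.231; length term: −675/39 = −17.308
Tm = 81.5 + (-11.321) + 25.231 − 17.308 = 78.102 → 78.1°C

78.1°C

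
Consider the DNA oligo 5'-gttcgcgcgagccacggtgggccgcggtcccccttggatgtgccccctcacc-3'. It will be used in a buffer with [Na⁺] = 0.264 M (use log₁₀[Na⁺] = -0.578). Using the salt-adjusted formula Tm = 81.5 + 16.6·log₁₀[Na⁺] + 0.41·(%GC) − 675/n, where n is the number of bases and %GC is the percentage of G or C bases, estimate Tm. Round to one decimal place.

Length n = 52. T=9, A=4, C=22, G=17
G+C = 39, so %GC = 39/52 × 100 = 75%
Salt term: 16.6 × (-0.578) = -9.595
GC term: 0.41 × 75 = 30.75; length term: −675/52 = −12.981
Tm = 81.5 + (-9.595) + 30.75 − 12.981 = 89.674 → 89.7°C

89.7°C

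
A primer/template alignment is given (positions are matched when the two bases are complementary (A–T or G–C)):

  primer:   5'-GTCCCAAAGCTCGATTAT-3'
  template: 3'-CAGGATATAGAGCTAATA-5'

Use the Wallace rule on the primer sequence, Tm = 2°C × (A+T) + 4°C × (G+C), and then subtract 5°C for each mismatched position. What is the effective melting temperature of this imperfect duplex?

Primer base counts: A=5, T=5, G=3, C=5 → A+T=10, G+C=8
Perfect-match Tm = 2(10) + 4(8) = 20 + 32 = 52°C
Mismatches (positions where the bases are not complementary): 3 (at positions 5, 7, 9)
Effective Tm = 52 − 3×5 = 52 − 15 = 37°C

37°C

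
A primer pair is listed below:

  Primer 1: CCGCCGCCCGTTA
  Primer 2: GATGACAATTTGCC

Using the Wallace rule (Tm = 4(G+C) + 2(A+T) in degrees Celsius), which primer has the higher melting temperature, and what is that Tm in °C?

Primer 1, 46°C

Primer 1: A+T=3, G+C=10 → Tm = 2(3)+4(10) = 46°C
Primer 2: A+T=8, G+C=6 → Tm = 2(8)+4(6) = 40°C
46°C vs 40°C → primer 1 is higher.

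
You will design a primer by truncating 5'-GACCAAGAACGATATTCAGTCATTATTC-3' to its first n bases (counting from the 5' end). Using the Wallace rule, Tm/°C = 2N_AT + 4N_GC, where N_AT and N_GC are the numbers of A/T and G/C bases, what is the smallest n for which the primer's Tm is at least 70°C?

n = 26

First 25 bases: GACCAAGAACGATATTCAGTCATTA → Tm = 68°C (< 70°C)
First 26 bases: GACCAAGAACGATATTCAGTCATTAT → Tm = 70°C (≥ 70°C)
Since every base adds ≥2°C, Tm only increases with n, so the threshold is first crossed at n = 26.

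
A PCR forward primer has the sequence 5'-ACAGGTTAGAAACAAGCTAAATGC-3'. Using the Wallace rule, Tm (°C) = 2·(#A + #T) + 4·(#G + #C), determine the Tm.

66°C

C=4, T=4, A=11, G=5
So N_AT = 15 and N_GC = 9.
Tm = 2×15 + 4×9 = 66°C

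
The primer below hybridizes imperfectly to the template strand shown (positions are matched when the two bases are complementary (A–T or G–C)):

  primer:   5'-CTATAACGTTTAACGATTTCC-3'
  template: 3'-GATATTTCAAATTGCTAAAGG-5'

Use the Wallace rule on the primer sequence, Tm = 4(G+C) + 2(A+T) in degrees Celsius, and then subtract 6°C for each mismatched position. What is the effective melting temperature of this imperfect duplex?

50°C

Primer base counts: A=6, T=8, G=2, C=5 → A+T=14, G+C=7
Perfect-match Tm = 2(14) + 4(7) = 28 + 28 = 56°C
Mismatches (positions where the bases are not complementary): 1 (at position 7)
Effective Tm = 56 − 1×6 = 56 − 6 = 50°C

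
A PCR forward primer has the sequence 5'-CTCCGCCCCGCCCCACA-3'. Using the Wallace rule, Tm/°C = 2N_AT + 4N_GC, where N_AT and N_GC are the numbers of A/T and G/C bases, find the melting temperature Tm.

T=1, G=2, C=12, A=2
A+T = 3, G+C = 14
Tm = 2×3 + 4×14 = 62°C

62°C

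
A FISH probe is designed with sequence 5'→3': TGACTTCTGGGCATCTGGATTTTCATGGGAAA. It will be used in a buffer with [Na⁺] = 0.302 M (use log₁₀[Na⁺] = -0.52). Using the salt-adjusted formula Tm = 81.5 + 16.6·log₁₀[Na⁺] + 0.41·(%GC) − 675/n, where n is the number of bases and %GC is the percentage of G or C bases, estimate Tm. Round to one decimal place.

69.7°C

Length n = 32. Counting bases: T=11, A=7, G=9, C=5
G+C = 14, so %GC = 14/32 × 100 = 43.75%
Salt term: 16.6 × (-0.52) = -8.632
GC term: 0.41 × 43.75 = 17.938; length term: −675/32 = −21.094
Tm = 81.5 + (-8.632) + 17.938 − 21.094 = 69.712 → 69.7°C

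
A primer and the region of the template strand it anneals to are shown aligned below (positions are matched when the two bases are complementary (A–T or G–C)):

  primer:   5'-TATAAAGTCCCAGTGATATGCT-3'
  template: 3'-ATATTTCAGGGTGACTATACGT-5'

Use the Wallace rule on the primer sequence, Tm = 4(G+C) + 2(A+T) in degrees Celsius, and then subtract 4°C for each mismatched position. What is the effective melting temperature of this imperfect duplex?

52°C

Primer base counts: A=7, T=7, G=4, C=4 → A+T=14, G+C=8
Perfect-match Tm = 2(14) + 4(8) = 28 + 32 = 60°C
Mismatches (positions where the bases are not complementary): 2 (at positions 13, 22)
Effective Tm = 60 − 2×4 = 60 − 8 = 52°C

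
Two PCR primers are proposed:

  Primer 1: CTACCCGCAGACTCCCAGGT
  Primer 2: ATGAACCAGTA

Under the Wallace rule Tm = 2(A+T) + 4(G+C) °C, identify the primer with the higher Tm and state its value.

Primer 1, 66°C

Primer 1: A+T=7, G+C=13 → Tm = 2(7)+4(13) = 66°C
Primer 2: A+T=7, G+C=4 → Tm = 2(7)+4(4) = 30°C
66°C vs 30°C → primer 1 is higher.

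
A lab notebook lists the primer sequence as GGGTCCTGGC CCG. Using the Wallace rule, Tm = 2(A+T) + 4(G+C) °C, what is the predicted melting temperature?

Base counts: G=6, C=5, T=2, A=0
So N_AT = 2 and N_GC = 11.
Tm = 4·11 + 2·2 = 44 + 4 = 48°C

48°C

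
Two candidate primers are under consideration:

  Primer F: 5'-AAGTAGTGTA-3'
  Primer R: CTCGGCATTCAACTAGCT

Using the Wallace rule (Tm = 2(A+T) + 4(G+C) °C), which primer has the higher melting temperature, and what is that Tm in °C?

Primer R, 54°C

Primer F: A+T=7, G+C=3 → Tm = 2(7)+4(3) = 26°C
Primer R: A+T=9, G+C=9 → Tm = 2(9)+4(9) = 54°C
26°C vs 54°C → primer R is higher.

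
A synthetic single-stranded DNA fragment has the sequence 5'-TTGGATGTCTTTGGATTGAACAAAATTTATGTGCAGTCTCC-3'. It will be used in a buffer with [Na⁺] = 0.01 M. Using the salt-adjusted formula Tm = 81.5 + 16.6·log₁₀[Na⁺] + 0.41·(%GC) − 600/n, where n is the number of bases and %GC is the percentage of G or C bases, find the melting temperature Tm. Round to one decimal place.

48.7°C

Length n = 41. Counting bases: T=16, C=6, G=9, A=10
G+C = 15, so %GC = 15/41 × 100 = 36.585%
Salt term: 16.6 × (-2) = -33.2
GC term: 0.41 × 36.585 = 15; length term: −600/41 = −14.634
Tm = 81.5 + (-33.2) + 15 − 14.634 = 48.666 → 48.7°C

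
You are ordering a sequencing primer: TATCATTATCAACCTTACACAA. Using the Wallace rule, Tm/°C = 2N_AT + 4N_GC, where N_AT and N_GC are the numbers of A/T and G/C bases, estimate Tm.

56°C

Scanning the sequence gives G=0, T=7, A=9, C=6.
So N_AT = 16 and N_GC = 6.
Tm = 2×16 + 4×6 = 56°C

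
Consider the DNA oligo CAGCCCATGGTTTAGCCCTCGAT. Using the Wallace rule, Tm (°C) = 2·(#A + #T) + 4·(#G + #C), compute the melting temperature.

72°C

Base counts: G=5, C=8, A=4, T=6
A+T = 10, G+C = 13
Tm = 4·13 + 2·10 = 52 + 20 = 72°C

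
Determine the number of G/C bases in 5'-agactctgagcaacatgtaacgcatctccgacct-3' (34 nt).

Counting bases: C=11, T=7, G=6, A=10
Total G or C: 6 + 11 = 17

17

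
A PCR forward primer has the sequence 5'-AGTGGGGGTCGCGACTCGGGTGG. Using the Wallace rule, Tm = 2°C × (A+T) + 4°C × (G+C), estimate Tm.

Base counts: A=2, G=13, T=4, C=4
AT pairs contribute 6, GC pairs contribute 17.
Tm = 4·17 + 2·6 = 68 + 12 = 80°C

80°C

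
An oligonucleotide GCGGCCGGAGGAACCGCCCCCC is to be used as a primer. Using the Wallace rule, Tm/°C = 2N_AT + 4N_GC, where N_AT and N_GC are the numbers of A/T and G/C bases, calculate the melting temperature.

82°C

Counting bases: C=11, A=3, G=8, T=0
So N_AT = 3 and N_GC = 19.
Tm = 4·19 + 2·3 = 76 + 6 = 82°C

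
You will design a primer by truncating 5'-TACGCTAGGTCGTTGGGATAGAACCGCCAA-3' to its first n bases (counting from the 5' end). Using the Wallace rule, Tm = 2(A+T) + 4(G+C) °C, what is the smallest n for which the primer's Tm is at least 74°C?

n = 25

First 24 bases: TACGCTAGGTCGTTGGGATAGAAC → Tm = 72°C (< 74°C)
First 25 bases: TACGCTAGGTCGTTGGGATAGAACC → Tm = 76°C (≥ 74°C)
Each additional base adds 2°C (A/T) or 4°C (G/C), so Tm is non-decreasing in n; n = 25 is the first length to reach 74°C.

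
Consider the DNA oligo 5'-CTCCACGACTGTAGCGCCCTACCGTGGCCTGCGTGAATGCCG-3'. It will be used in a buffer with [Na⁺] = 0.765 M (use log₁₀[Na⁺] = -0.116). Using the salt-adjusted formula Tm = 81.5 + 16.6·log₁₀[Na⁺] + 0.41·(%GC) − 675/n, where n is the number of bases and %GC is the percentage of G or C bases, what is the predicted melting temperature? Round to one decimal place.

Length n = 42. T=8, A=6, C=16, G=12
G+C = 28, so %GC = 28/42 × 100 = 66.667%
Salt term: 16.6 × (-0.116) = -1.926
GC term: 0.41 × 66.667 = 27.333; length term: −675/42 = −16.071
Tm = 81.5 + (-1.926) + 27.333 − 16.071 = 90.836 → 90.8°C

90.8°C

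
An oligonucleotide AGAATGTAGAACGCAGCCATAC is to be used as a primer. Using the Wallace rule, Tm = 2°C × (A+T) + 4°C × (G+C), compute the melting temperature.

Base counts: A=9, C=5, T=3, G=5
A+T = 12, G+C = 10
Tm = 2(12) + 4(10) = 24 + 40 = 64°C

64°C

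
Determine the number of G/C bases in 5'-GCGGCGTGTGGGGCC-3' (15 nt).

13

A=0, T=2, C=4, G=9
G+C = 9 + 4 = 13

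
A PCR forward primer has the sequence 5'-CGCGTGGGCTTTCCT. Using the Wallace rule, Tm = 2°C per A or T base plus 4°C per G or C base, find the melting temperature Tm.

Counting bases: T=5, C=5, G=5, A=0
AT pairs contribute 5, GC pairs contribute 10.
Tm = 2(5) + 4(10) = 10 + 40 = 50°C

50°C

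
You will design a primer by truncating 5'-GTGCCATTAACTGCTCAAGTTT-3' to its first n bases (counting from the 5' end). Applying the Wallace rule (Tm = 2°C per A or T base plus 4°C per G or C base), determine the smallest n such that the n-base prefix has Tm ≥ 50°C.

n = 17

First 16 bases: GTGCCATTAACTGCTC → Tm = 48°C (< 50°C)
First 17 bases: GTGCCATTAACTGCTCA → Tm = 50°C (≥ 50°C)
Since every base adds ≥2°C, Tm only increases with n, so the threshold is first crossed at n = 17.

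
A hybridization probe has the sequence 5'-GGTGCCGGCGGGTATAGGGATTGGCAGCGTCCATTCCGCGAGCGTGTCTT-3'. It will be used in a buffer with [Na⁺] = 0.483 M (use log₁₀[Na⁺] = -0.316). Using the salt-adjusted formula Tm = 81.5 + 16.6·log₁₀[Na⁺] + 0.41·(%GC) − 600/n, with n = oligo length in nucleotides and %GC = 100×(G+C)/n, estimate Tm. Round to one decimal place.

90.5°C

Length n = 50. Counting bases: T=12, G=20, C=12, A=6
G+C = 32, so %GC = 32/50 × 100 = 64%
Salt term: 16.6 × (-0.316) = -5.246
GC term: 0.41 × 64 = 26.24; length term: −600/50 = −12
Tm = 81.5 + (-5.246) + 26.24 − 12 = 90.494 → 90.5°C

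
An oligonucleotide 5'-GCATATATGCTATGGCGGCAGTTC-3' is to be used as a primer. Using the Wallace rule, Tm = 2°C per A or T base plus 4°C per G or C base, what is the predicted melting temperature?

A=5, T=7, C=5, G=7
A+T = 12, G+C = 12
Tm = 4·12 + 2·12 = 48 + 24 = 72°C

72°C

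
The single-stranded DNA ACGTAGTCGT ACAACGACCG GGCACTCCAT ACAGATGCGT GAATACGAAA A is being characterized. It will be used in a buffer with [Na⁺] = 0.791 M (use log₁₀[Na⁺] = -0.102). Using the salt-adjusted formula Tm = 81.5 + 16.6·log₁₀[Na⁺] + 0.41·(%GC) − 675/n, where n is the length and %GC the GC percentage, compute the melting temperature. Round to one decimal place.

86.7°C

Length n = 51. C=13, A=18, G=12, T=8
G+C = 25, so %GC = 25/51 × 100 = 49.02%
Salt term: 16.6 × (-0.102) = -1.693
GC term: 0.41 × 49.02 = 20.098; length term: −675/51 = −13.235
Tm = 81.5 + (-1.693) + 20.098 − 13.235 = 86.67 → 86.7°C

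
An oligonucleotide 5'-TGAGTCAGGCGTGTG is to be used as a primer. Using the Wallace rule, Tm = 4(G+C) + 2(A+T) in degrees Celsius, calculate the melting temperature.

48°C

Base counts: T=4, G=7, C=2, A=2
So N_AT = 6 and N_GC = 9.
Tm = 2(6) + 4(9) = 12 + 36 = 48°C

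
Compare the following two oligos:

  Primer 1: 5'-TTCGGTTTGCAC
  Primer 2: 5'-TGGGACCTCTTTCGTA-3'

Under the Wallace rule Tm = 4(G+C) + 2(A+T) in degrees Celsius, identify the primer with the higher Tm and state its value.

Primer 1: A+T=6, G+C=6 → Tm = 2(6)+4(6) = 36°C
Primer 2: A+T=8, G+C=8 → Tm = 2(8)+4(8) = 48°C
36°C vs 48°C → primer 2 is higher.

Primer 2, 48°C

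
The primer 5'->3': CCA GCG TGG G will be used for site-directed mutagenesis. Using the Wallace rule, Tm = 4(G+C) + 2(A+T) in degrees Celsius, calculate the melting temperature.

Scanning the sequence gives T=1, A=1, G=5, C=3.
A+T = 2, G+C = 8
Tm = 4·8 + 2·2 = 32 + 4 = 36°C

36°C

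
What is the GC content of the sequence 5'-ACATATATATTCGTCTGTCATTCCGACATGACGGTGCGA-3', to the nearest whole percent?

44%

A=10, G=8, T=12, C=9
G+C = 8 + 9 = 17 out of 39 bases
%GC = 17/39 × 100 = 43.59% ≈ 44%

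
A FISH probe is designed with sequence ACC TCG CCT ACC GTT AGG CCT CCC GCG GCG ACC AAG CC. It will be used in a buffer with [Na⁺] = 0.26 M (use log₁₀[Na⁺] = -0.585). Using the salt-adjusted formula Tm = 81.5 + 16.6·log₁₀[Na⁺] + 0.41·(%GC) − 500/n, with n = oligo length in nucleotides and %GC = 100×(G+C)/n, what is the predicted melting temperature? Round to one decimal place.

Length n = 38. T=5, C=18, G=9, A=6
G+C = 27, so %GC = 27/38 × 100 = 71.053%
Salt term: 16.6 × (-0.585) = -9.711
GC term: 0.41 × 71.053 = 29.132; length term: −500/38 = −13.158
Tm = 81.5 + (-9.711) + 29.132 − 13.158 = 87.763 → 87.8°C

87.8°C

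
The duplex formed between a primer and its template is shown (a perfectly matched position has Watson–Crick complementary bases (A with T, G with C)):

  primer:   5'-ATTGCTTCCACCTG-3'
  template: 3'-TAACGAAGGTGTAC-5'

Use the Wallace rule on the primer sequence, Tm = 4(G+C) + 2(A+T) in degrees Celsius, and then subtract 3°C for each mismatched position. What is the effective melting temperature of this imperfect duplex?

39°C

Primer base counts: A=2, T=5, G=2, C=5 → A+T=7, G+C=7
Perfect-match Tm = 2(7) + 4(7) = 14 + 28 = 42°C
Mismatches (positions where the bases are not complementary): 1 (at position 12)
Effective Tm = 42 − 1×3 = 42 − 3 = 39°C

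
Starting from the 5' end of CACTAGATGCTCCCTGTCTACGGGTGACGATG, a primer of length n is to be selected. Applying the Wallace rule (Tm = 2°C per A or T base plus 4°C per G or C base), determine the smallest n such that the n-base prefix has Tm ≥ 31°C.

n = 11

First 10 bases: CACTAGATGC → Tm = 30°C (< 31°C)
First 11 bases: CACTAGATGCT → Tm = 32°C (≥ 31°C)
Since every base adds ≥2°C, Tm only increases with n, so the threshold is first crossed at n = 11.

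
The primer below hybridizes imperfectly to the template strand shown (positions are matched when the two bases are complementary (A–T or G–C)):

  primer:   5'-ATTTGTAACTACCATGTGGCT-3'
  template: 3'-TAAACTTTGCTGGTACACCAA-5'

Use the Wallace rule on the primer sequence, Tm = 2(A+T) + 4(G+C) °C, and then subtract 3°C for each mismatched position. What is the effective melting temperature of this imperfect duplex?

49°C

Primer base counts: A=5, T=8, G=4, C=4 → A+T=13, G+C=8
Perfect-match Tm = 2(13) + 4(8) = 26 + 32 = 58°C
Mismatches (positions where the bases are not complementary): 3 (at positions 6, 10, 20)
Effective Tm = 58 − 3×3 = 58 − 9 = 49°C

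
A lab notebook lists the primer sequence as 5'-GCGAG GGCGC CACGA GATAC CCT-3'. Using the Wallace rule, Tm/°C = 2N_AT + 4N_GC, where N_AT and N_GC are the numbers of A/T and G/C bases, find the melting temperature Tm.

78°C

Base counts: T=2, A=5, C=8, G=8
AT pairs contribute 7, GC pairs contribute 16.
Tm = 4·16 + 2·7 = 64 + 14 = 78°C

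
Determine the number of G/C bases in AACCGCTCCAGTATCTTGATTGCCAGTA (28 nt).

13

Scanning the sequence gives C=8, G=5, T=8, A=7.
G+C = 5 + 8 = 13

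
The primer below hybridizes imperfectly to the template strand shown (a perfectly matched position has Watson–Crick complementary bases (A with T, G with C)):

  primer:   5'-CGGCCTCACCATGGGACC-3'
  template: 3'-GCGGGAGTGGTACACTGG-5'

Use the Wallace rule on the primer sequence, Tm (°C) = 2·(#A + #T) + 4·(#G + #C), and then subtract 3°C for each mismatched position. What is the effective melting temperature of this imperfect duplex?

56°C

Primer base counts: A=3, T=2, G=5, C=8 → A+T=5, G+C=13
Perfect-match Tm = 2(5) + 4(13) = 10 + 52 = 62°C
Mismatches (positions where the bases are not complementary): 2 (at positions 3, 14)
Effective Tm = 62 − 2×3 = 62 − 6 = 56°C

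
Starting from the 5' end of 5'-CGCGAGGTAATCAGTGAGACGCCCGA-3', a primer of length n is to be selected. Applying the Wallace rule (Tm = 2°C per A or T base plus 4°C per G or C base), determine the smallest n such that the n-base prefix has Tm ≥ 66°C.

First 20 bases: CGCGAGGTAATCAGTGAGAC → Tm = 62°C (< 66°C)
First 21 bases: CGCGAGGTAATCAGTGAGACG → Tm = 66°C (≥ 66°C)
Each additional base adds 2°C (A/T) or 4°C (G/C), so Tm is non-decreasing in n; n = 21 is the first length to reach 66°C.

n = 21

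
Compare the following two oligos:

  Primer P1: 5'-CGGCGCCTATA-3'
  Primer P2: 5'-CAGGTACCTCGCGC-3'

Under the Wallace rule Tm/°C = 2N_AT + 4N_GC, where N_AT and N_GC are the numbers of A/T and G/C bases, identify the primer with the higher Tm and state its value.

Primer P2, 48°C

Primer P1: A+T=4, G+C=7 → Tm = 2(4)+4(7) = 36°C
Primer P2: A+T=4, G+C=10 → Tm = 2(4)+4(10) = 48°C
36°C vs 48°C → primer P2 is higher.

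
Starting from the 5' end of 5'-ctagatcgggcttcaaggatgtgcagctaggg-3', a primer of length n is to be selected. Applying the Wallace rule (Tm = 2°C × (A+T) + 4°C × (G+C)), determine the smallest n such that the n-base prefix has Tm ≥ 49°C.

First 16 bases: CTAGATCGGGCTTCAA → Tm = 48°C (< 49°C)
First 17 bases: CTAGATCGGGCTTCAAG → Tm = 52°C (≥ 49°C)
Since every base adds ≥2°C, Tm only increases with n, so the threshold is first crossed at n = 17.

n = 17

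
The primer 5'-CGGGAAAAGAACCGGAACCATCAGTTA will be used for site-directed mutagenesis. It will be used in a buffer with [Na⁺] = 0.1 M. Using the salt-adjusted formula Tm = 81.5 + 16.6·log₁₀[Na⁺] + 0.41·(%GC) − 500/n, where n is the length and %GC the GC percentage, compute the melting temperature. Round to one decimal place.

66.1°C

Length n = 27. G=7, T=3, A=11, C=6
G+C = 13, so %GC = 13/27 × 100 = 48.148%
Salt term: 16.6 × (-1) = -16.6
GC term: 0.41 × 48.148 = 19.741; length term: −500/27 = −18.519
Tm = 81.5 + (-16.6) + 19.741 − 18.519 = 66.122 → 66.1°C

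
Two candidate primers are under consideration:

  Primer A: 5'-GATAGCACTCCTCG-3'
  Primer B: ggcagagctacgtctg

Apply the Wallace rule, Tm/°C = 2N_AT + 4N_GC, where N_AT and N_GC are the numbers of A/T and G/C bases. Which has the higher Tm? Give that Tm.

Primer A: A+T=6, G+C=8 → Tm = 2(6)+4(8) = 44°C
Primer B: A+T=6, G+C=10 → Tm = 2(6)+4(10) = 52°C
44°C vs 52°C → primer B is higher.

Primer B, 52°C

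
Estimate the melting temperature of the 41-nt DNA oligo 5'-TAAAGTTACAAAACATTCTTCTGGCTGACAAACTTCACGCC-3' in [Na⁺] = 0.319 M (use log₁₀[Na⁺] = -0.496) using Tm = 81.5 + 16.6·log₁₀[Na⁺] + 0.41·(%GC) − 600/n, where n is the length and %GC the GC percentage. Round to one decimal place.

74.6°C

Length n = 41. C=11, T=11, G=5, A=14
G+C = 16, so %GC = 16/41 × 100 = 39.024%
Salt term: 16.6 × (-0.496) = -8.234
GC term: 0.41 × 39.024 = 16; length term: −600/41 = −14.634
Tm = 81.5 + (-8.234) + 16 − 14.634 = 74.632 → 74.6°C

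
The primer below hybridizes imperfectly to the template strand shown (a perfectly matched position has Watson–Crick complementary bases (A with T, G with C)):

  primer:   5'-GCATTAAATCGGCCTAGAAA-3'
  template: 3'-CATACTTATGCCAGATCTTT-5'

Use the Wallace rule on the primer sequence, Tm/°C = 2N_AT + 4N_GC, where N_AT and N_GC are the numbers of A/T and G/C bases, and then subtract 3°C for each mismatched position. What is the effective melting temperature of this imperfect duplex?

41°C

Primer base counts: A=8, T=4, G=4, C=4 → A+T=12, G+C=8
Perfect-match Tm = 2(12) + 4(8) = 24 + 32 = 56°C
Mismatches (positions where the bases are not complementary): 5 (at positions 2, 5, 8, 9, 13)
Effective Tm = 56 − 5×3 = 56 − 15 = 41°C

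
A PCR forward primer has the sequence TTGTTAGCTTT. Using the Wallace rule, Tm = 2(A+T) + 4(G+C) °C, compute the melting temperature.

28°C

C=1, A=1, T=7, G=2
So N_AT = 8 and N_GC = 3.
Tm = 2(8) + 4(3) = 16 + 12 = 28°C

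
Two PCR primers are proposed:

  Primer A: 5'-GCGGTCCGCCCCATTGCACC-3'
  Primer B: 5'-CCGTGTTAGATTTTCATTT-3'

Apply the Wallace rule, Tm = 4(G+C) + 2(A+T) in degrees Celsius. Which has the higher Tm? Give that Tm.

Primer A: A+T=5, G+C=15 → Tm = 2(5)+4(15) = 70°C
Primer B: A+T=13, G+C=6 → Tm = 2(13)+4(6) = 50°C
70°C vs 50°C → primer A is higher.

Primer A, 70°C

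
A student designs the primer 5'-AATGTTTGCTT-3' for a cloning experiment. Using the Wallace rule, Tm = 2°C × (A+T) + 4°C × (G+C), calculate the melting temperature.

28°C

Scanning the sequence gives T=6, G=2, A=2, C=1.
So N_AT = 8 and N_GC = 3.
Tm = 2(8) + 4(3) = 16 + 12 = 28°C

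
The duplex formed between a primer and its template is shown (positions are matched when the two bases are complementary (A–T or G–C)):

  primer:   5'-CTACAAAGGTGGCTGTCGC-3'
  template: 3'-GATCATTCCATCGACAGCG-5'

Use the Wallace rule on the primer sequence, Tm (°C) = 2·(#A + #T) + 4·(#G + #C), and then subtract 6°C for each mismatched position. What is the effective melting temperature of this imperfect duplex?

Primer base counts: A=4, T=4, G=6, C=5 → A+T=8, G+C=11
Perfect-match Tm = 2(8) + 4(11) = 16 + 44 = 60°C
Mismatches (positions where the bases are not complementary): 3 (at positions 4, 5, 11)
Effective Tm = 60 − 3×6 = 60 − 18 = 42°C

42°C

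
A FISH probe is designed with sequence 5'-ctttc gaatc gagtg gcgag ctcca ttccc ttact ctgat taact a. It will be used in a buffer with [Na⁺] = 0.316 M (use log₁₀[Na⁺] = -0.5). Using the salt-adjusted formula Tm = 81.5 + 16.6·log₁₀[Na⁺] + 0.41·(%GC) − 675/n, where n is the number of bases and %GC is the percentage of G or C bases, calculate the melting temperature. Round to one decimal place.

77.2°C

Length n = 46. Counting bases: G=8, C=13, T=15, A=10
G+C = 21, so %GC = 21/46 × 100 = 45.652%
Salt term: 16.6 × (-0.5) = -8.3
GC term: 0.41 × 45.652 = 18.717; length term: −675/46 = −14.674
Tm = 81.5 + (-8.3) + 18.717 − 14.674 = 77.243 → 77.2°C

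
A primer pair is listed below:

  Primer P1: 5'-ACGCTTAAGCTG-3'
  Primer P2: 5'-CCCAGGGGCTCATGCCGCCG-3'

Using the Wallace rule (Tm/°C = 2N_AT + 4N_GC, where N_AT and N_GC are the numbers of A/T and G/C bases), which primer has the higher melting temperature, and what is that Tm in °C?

Primer P1: A+T=6, G+C=6 → Tm = 2(6)+4(6) = 36°C
Primer P2: A+T=4, G+C=16 → Tm = 2(4)+4(16) = 72°C
36°C vs 72°C → primer P2 is higher.

Primer P2, 72°C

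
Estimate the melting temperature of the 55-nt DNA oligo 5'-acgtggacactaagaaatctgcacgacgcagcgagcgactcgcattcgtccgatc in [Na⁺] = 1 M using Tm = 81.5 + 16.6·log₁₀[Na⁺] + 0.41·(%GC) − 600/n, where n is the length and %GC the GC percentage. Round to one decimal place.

93.7°C

Length n = 55. Counting bases: A=15, T=9, C=17, G=14
G+C = 31, so %GC = 31/55 × 100 = 56.364%
Salt term: 16.6 × (0) = 0
GC term: 0.41 × 56.364 = 23.109; length term: −600/55 = −10.909
Tm = 81.5 + (0) + 23.109 − 10.909 = 93.7 → 93.7°C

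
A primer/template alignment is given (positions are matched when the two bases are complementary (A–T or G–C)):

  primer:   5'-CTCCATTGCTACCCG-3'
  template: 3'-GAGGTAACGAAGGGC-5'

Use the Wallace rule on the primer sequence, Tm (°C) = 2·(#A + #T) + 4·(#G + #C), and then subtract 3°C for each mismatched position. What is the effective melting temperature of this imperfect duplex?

Primer base counts: A=2, T=4, G=2, C=7 → A+T=6, G+C=9
Perfect-match Tm = 2(6) + 4(9) = 12 + 36 = 48°C
Mismatches (positions where the bases are not complementary): 1 (at position 11)
Effective Tm = 48 − 1×3 = 48 − 3 = 45°C

45°C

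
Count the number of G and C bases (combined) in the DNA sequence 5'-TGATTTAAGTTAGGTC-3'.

5

Scanning the sequence gives T=7, A=4, G=4, C=1.
G+C = 4 + 1 = 5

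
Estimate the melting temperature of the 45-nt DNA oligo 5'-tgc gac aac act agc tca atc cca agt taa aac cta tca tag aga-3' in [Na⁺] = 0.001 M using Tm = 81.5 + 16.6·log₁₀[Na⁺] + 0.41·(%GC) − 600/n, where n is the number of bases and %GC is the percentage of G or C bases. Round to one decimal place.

34.8°C

Length n = 45. Scanning the sequence gives G=6, C=12, A=18, T=9.
G+C = 18, so %GC = 18/45 × 100 = 40%
Salt term: 16.6 × (-3) = -49.8
GC term: 0.41 × 40 = 16.4; length term: −600/45 = −13.333
Tm = 81.5 + (-49.8) + 16.4 − 13.333 = 34.767 → 34.8°C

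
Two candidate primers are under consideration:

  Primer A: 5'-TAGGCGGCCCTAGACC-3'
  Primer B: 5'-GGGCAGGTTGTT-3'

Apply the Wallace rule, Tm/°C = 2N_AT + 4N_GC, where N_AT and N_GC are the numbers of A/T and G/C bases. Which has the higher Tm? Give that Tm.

Primer A, 54°C

Primer A: A+T=5, G+C=11 → Tm = 2(5)+4(11) = 54°C
Primer B: A+T=5, G+C=7 → Tm = 2(5)+4(7) = 38°C
54°C vs 38°C → primer A is higher.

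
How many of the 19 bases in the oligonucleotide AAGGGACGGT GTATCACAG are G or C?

10

Base counts: T=3, C=3, G=7, A=6
Total G or C: 7 + 3 = 10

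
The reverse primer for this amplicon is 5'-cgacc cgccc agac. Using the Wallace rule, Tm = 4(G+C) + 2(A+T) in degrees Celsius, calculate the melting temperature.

Counting bases: T=0, G=3, A=3, C=8
A+T = 3, G+C = 11
Tm = 2×3 + 4×11 = 50°C

50°C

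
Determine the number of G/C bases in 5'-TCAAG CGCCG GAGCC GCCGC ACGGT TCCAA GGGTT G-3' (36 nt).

Scanning the sequence gives C=12, A=6, G=13, T=5.
G+C = 13 + 12 = 25

25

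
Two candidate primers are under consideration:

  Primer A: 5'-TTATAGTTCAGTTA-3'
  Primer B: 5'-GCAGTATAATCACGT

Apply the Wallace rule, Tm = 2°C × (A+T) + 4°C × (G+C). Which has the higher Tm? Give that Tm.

Primer B, 42°C

Primer A: A+T=11, G+C=3 → Tm = 2(11)+4(3) = 34°C
Primer B: A+T=9, G+C=6 → Tm = 2(9)+4(6) = 42°C
34°C vs 42°C → primer B is higher.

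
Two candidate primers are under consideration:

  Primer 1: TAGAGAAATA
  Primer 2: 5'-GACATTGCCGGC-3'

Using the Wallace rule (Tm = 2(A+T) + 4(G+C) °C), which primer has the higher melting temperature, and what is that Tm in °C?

Primer 2, 40°C

Primer 1: A+T=8, G+C=2 → Tm = 2(8)+4(2) = 24°C
Primer 2: A+T=4, G+C=8 → Tm = 2(4)+4(8) = 40°C
24°C vs 40°C → primer 2 is higher.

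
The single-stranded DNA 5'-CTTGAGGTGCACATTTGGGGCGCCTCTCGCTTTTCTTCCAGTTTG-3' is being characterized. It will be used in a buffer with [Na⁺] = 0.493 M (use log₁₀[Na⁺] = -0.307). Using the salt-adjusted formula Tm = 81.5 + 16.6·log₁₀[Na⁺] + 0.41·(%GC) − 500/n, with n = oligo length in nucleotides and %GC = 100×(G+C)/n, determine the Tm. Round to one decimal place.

87.2°C

Length n = 45. Base counts: T=17, C=12, A=4, G=12
G+C = 24, so %GC = 24/45 × 100 = 53.333%
Salt term: 16.6 × (-0.307) = -5.096
GC term: 0.41 × 53.333 = 21.867; length term: −500/45 = −11.111
Tm = 81.5 + (-5.096) + 21.867 − 11.111 = 87.16 → 87.2°C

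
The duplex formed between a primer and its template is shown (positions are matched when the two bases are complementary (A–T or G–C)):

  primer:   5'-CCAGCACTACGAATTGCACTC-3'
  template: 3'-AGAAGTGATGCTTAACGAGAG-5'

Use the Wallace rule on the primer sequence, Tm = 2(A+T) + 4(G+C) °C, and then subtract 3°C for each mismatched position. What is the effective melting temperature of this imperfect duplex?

Primer base counts: A=6, T=4, G=3, C=8 → A+T=10, G+C=11
Perfect-match Tm = 2(10) + 4(11) = 20 + 44 = 64°C
Mismatches (positions where the bases are not complementary): 4 (at positions 1, 3, 4, 18)
Effective Tm = 64 − 4×3 = 64 − 12 = 52°C

52°C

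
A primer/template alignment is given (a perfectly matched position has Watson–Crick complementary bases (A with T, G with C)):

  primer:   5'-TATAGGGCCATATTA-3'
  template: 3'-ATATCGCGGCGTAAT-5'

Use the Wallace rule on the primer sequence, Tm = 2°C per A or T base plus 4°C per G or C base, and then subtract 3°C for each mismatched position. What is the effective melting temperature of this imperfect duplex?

31°C

Primer base counts: A=5, T=5, G=3, C=2 → A+T=10, G+C=5
Perfect-match Tm = 2(10) + 4(5) = 20 + 20 = 40°C
Mismatches (positions where the bases are not complementary): 3 (at positions 6, 10, 11)
Effective Tm = 40 − 3×3 = 40 − 9 = 31°C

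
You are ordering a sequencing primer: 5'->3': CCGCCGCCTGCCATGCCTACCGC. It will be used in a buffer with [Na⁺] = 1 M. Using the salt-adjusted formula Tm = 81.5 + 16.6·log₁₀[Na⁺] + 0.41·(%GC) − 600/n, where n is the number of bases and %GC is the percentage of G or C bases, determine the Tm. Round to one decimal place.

87.5°C

Length n = 23. T=3, A=2, G=5, C=13
G+C = 18, so %GC = 18/23 × 100 = 78.261%
Salt term: 16.6 × (0) = 0
GC term: 0.41 × 78.261 = 32.087; length term: −600/23 = −26.087
Tm = 81.5 + (0) + 32.087 − 26.087 = 87.5 → 87.5°C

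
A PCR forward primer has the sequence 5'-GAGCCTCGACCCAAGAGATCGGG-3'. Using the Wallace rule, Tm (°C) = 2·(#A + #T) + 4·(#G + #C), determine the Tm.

C=7, G=8, A=6, T=2
AT pairs contribute 8, GC pairs contribute 15.
Tm = 4·15 + 2·8 = 60 + 16 = 76°C

76°C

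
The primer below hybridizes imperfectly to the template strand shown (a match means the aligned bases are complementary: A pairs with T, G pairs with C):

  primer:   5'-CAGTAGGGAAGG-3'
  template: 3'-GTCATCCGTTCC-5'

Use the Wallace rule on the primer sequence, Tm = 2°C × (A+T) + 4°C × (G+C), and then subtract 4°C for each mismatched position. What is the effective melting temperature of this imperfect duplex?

Primer base counts: A=4, T=1, G=6, C=1 → A+T=5, G+C=7
Perfect-match Tm = 2(5) + 4(7) = 10 + 28 = 38°C
Mismatches (positions where the bases are not complementary): 1 (at position 8)
Effective Tm = 38 − 1×4 = 38 − 4 = 34°C

34°C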